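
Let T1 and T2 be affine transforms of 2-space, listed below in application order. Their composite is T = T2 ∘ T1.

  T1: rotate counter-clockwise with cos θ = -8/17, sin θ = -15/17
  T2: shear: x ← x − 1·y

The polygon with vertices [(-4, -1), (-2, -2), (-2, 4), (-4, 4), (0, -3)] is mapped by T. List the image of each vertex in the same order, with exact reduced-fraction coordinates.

T1 rotate counter-clockwise with cos θ = -8/17, sin θ = -15/17: (-4, -1) → (1, 4); (-2, -2) → (-14/17, 46/17); (-2, 4) → (76/17, -2/17); (-4, 4) → (92/17, 28/17); (0, -3) → (-45/17, 24/17)
T2 shear: x ← x − 1·y: (1, 4) → (-3, 4); (-14/17, 46/17) → (-60/17, 46/17); (76/17, -2/17) → (78/17, -2/17); (92/17, 28/17) → (64/17, 28/17); (-45/17, 24/17) → (-69/17, 24/17)

image vertices: (-3, 4), (-60/17, 46/17), (78/17, -2/17), (64/17, 28/17), (-69/17, 24/17)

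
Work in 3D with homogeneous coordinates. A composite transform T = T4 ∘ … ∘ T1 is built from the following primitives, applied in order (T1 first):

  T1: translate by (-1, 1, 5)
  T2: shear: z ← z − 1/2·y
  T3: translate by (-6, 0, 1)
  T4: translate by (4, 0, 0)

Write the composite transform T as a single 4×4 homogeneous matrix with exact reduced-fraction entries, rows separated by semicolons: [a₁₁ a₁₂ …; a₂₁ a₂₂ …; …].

T = [1 0 0 -3; 0 1 0 1; 0 -1/2 1 11/2; 0 0 0 1]

T1 = [1 0 0 -1; 0 1 0 1; 0 0 1 5; 0 0 0 1]
T2·T1 = [1 0 0 -1; 0 1 0 1; 0 -1/2 1 9/2; 0 0 0 1]
T3·…·T1 = [1 0 0 -7; 0 1 0 1; 0 -1/2 1 11/2; 0 0 0 1]
T4·…·T1 = [1 0 0 -3; 0 1 0 1; 0 -1/2 1 11/2; 0 0 0 1]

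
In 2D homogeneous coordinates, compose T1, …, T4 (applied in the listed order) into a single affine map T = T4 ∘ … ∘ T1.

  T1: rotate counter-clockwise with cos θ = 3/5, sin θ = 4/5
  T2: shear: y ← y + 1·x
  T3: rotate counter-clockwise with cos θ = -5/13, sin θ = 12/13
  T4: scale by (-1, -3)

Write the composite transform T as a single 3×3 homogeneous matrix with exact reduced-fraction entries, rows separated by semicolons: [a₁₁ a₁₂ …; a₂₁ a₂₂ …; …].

T1 = [3/5 -4/5 0; 4/5 3/5 0; 0 0 1]
T2·T1 = [3/5 -4/5 0; 7/5 -1/5 0; 0 0 1]
T3·…·T1 = [-99/65 32/65 0; 1/65 -43/65 0; 0 0 1]
T4·…·T1 = [99/65 -32/65 0; -3/65 129/65 0; 0 0 1]

T = [99/65 -32/65 0; -3/65 129/65 0; 0 0 1]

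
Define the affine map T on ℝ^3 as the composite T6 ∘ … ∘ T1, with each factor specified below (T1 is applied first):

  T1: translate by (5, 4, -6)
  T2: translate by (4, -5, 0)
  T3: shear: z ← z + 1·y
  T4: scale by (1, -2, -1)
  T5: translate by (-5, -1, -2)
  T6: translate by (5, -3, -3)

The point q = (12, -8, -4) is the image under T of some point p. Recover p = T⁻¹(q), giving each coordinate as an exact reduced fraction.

p = (3, 3, 3)

T1 = [1 0 0 5; 0 1 0 4; 0 0 1 -6; 0 0 0 1]
T2·T1 = [1 0 0 9; 0 1 0 -1; 0 0 1 -6; 0 0 0 1]
T3·…·T1 = [1 0 0 9; 0 1 0 -1; 0 1 1 -7; 0 0 0 1]
T4·…·T1 = [1 0 0 9; 0 -2 0 2; 0 -1 -1 7; 0 0 0 1]
T5·…·T1 = [1 0 0 4; 0 -2 0 1; 0 -1 -1 5; 0 0 0 1]
T6·…·T1 = [1 0 0 9; 0 -2 0 -2; 0 -1 -1 2; 0 0 0 1]
det M = 2; M⁻¹ = [1 0 0 -9; 0 -1/2 0 -1; 0 1/2 -1 3; 0 0 0 1]
M⁻¹ · (12, -8, -4)ᵀ = (3, 3, 3)ᵀ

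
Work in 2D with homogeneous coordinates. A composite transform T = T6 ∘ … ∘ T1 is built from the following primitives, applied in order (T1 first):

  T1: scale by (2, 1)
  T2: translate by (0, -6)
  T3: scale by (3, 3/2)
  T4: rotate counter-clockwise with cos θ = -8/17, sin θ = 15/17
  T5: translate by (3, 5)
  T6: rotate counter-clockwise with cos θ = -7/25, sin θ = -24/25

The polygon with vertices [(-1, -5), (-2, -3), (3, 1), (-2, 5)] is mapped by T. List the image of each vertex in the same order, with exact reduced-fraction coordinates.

T1 scale by (2, 1): (-1, -5) → (-2, -5); (-2, -3) → (-4, -3); (3, 1) → (6, 1); (-2, 5) → (-4, 5)
T2 translate by (0, -6): (-2, -5) → (-2, -11); (-4, -3) → (-4, -9); (6, 1) → (6, -5); (-4, 5) → (-4, -1)
T3 scale by (3, 3/2): (-2, -11) → (-6, -33/2); (-4, -9) → (-12, -27/2); (6, -5) → (18, -15/2); (-4, -1) → (-12, -3/2)
T4 rotate counter-clockwise with cos θ = -8/17, sin θ = 15/17: (-6, -33/2) → (591/34, 42/17); (-12, -27/2) → (597/34, -72/17); (18, -15/2) → (-63/34, 330/17); (-12, -3/2) → (237/34, -168/17)
T5 translate by (3, 5): (591/34, 42/17) → (693/34, 127/17); (597/34, -72/17) → (699/34, 13/17); (-63/34, 330/17) → (39/34, 415/17); (237/34, -168/17) → (339/34, -83/17)
T6 rotate counter-clockwise with cos θ = -7/25, sin θ = -24/25: (693/34, 127/17) → (249/170, -1841/85); (699/34, 13/17) → (-4269/850, -8479/425); (39/34, 415/17) → (19647/850, -3373/425); (339/34, -83/17) → (-6357/850, -3487/425)

image vertices: (249/170, -1841/85), (-4269/850, -8479/425), (19647/850, -3373/425), (-6357/850, -3487/425)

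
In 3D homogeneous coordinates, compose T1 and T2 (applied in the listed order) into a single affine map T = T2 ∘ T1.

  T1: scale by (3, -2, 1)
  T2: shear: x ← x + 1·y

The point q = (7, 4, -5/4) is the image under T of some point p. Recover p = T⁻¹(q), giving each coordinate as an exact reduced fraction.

T1 = [3 0 0 0; 0 -2 0 0; 0 0 1 0; 0 0 0 1]
T2·T1 = [3 -2 0 0; 0 -2 0 0; 0 0 1 0; 0 0 0 1]
det M = -6; M⁻¹ = [1/3 -1/3 0 0; 0 -1/2 0 0; 0 0 1 0; 0 0 0 1]
M⁻¹ · (7, 4, -5/4)ᵀ = (1, -2, -5/4)ᵀ

p = (1, -2, -5/4)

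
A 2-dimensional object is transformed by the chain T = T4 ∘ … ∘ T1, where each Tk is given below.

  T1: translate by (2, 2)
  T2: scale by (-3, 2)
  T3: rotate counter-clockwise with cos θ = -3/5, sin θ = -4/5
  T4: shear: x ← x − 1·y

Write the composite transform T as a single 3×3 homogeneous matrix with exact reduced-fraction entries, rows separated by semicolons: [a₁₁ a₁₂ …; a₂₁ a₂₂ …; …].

T = [-3/5 14/5 22/5; 12/5 -6/5 12/5; 0 0 1]

T1 = [1 0 2; 0 1 2; 0 0 1]
T2·T1 = [-3 0 -6; 0 2 4; 0 0 1]
T3·…·T1 = [9/5 8/5 34/5; 12/5 -6/5 12/5; 0 0 1]
T4·…·T1 = [-3/5 14/5 22/5; 12/5 -6/5 12/5; 0 0 1]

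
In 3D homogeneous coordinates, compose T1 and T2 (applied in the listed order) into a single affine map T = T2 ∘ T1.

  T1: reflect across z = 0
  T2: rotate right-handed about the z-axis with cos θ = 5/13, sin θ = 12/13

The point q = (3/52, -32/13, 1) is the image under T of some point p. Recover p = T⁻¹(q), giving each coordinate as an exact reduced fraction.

p = (-9/4, -1, -1)

T1 = [1 0 0 0; 0 1 0 0; 0 0 -1 0; 0 0 0 1]
T2·T1 = [5/13 -12/13 0 0; 12/13 5/13 0 0; 0 0 -1 0; 0 0 0 1]
det M = -1; M⁻¹ = [5/13 12/13 0 0; -12/13 5/13 0 0; 0 0 -1 0; 0 0 0 1]
M⁻¹ · (3/52, -32/13, 1)ᵀ = (-9/4, -1, -1)ᵀ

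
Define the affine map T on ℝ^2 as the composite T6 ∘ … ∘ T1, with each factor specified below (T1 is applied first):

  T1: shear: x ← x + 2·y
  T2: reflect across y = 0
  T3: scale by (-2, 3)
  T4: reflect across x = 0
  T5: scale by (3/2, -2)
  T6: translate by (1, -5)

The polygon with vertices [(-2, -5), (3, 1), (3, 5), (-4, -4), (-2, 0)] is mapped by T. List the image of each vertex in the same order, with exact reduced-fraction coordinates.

T1 shear: x ← x + 2·y: (-2, -5) → (-12, -5); (3, 1) → (5, 1); (3, 5) → (13, 5); (-4, -4) → (-12, -4); (-2, 0) → (-2, 0)
T2 reflect across y = 0: (-12, -5) → (-12, 5); (5, 1) → (5, -1); (13, 5) → (13, -5); (-12, -4) → (-12, 4); (-2, 0) → (-2, 0)
T3 scale by (-2, 3): (-12, 5) → (24, 15); (5, -1) → (-10, -3); (13, -5) → (-26, -15); (-12, 4) → (24, 12); (-2, 0) → (4, 0)
T4 reflect across x = 0: (24, 15) → (-24, 15); (-10, -3) → (10, -3); (-26, -15) → (26, -15); (24, 12) → (-24, 12); (4, 0) → (-4, 0)
T5 scale by (3/2, -2): (-24, 15) → (-36, -30); (10, -3) → (15, 6); (26, -15) → (39, 30); (-24, 12) → (-36, -24); (-4, 0) → (-6, 0)
T6 translate by (1, -5): (-36, -30) → (-35, -35); (15, 6) → (16, 1); (39, 30) → (40, 25); (-36, -24) → (-35, -29); (-6, 0) → (-5, -5)

image vertices: (-35, -35), (16, 1), (40, 25), (-35, -29), (-5, -5)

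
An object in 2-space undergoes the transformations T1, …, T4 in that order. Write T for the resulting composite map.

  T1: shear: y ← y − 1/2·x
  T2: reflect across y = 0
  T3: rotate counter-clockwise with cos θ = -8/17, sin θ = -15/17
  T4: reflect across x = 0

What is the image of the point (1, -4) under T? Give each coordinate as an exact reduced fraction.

T1 shear: y ← y − 1/2·x: (1, -4) → (1, -9/2)
T2 reflect across y = 0: (1, -9/2) → (1, 9/2)
T3 rotate counter-clockwise with cos θ = -8/17, sin θ = -15/17: (1, 9/2) → (7/2, -3)
T4 reflect across x = 0: (7/2, -3) → (-7/2, -3)

T(p) = (-7/2, -3)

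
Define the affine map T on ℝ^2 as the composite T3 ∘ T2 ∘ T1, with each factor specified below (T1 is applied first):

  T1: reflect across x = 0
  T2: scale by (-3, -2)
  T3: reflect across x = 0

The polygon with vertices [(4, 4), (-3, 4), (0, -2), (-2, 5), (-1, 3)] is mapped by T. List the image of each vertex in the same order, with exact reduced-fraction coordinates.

T1 reflect across x = 0: (4, 4) → (-4, 4); (-3, 4) → (3, 4); (0, -2) → (0, -2); (-2, 5) → (2, 5); (-1, 3) → (1, 3)
T2 scale by (-3, -2): (-4, 4) → (12, -8); (3, 4) → (-9, -8); (0, -2) → (0, 4); (2, 5) → (-6, -10); (1, 3) → (-3, -6)
T3 reflect across x = 0: (12, -8) → (-12, -8); (-9, -8) → (9, -8); (0, 4) → (0, 4); (-6, -10) → (6, -10); (-3, -6) → (3, -6)

image vertices: (-12, -8), (9, -8), (0, 4), (6, -10), (3, -6)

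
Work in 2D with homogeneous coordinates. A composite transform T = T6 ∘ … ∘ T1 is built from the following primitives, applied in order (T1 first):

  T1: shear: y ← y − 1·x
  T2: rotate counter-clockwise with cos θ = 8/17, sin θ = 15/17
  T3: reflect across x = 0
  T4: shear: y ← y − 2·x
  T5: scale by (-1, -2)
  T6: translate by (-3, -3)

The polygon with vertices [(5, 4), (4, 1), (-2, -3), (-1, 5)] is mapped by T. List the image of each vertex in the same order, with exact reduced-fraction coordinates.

T1 shear: y ← y − 1·x: (5, 4) → (5, -1); (4, 1) → (4, -3); (-2, -3) → (-2, -1); (-1, 5) → (-1, 6)
T2 rotate counter-clockwise with cos θ = 8/17, sin θ = 15/17: (5, -1) → (55/17, 67/17); (4, -3) → (77/17, 36/17); (-2, -1) → (-1/17, -38/17); (-1, 6) → (-98/17, 33/17)
T3 reflect across x = 0: (55/17, 67/17) → (-55/17, 67/17); (77/17, 36/17) → (-77/17, 36/17); (-1/17, -38/17) → (1/17, -38/17); (-98/17, 33/17) → (98/17, 33/17)
T4 shear: y ← y − 2·x: (-55/17, 67/17) → (-55/17, 177/17); (-77/17, 36/17) → (-77/17, 190/17); (1/17, -38/17) → (1/17, -40/17); (98/17, 33/17) → (98/17, -163/17)
T5 scale by (-1, -2): (-55/17, 177/17) → (55/17, -354/17); (-77/17, 190/17) → (77/17, -380/17); (1/17, -40/17) → (-1/17, 80/17); (98/17, -163/17) → (-98/17, 326/17)
T6 translate by (-3, -3): (55/17, -354/17) → (4/17, -405/17); (77/17, -380/17) → (26/17, -431/17); (-1/17, 80/17) → (-52/17, 29/17); (-98/17, 326/17) → (-149/17, 275/17)

image vertices: (4/17, -405/17), (26/17, -431/17), (-52/17, 29/17), (-149/17, 275/17)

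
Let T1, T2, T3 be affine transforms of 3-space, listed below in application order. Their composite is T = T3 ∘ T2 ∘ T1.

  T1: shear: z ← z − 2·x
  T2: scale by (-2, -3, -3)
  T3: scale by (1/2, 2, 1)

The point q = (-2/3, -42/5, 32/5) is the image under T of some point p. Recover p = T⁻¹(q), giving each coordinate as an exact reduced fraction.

T1 = [1 0 0 0; 0 1 0 0; -2 0 1 0; 0 0 0 1]
T2·T1 = [-2 0 0 0; 0 -3 0 0; 6 0 -3 0; 0 0 0 1]
T3·…·T1 = [-1 0 0 0; 0 -6 0 0; 6 0 -3 0; 0 0 0 1]
det M = -18; M⁻¹ = [-1 0 0 0; 0 -1/6 0 0; -2 0 -1/3 0; 0 0 0 1]
M⁻¹ · (-2/3, -42/5, 32/5)ᵀ = (2/3, 7/5, -4/5)ᵀ

p = (2/3, 7/5, -4/5)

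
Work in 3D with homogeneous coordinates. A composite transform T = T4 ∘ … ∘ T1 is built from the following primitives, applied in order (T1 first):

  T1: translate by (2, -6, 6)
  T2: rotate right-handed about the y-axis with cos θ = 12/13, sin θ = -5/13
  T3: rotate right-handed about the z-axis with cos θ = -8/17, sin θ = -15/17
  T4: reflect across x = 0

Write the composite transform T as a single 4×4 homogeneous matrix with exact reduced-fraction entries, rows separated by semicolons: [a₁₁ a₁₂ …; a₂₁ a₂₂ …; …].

T = [96/221 -15/17 -40/221 66/13; -180/221 -8/17 75/221 42/13; 5/13 0 12/13 82/13; 0 0 0 1]

T1 = [1 0 0 2; 0 1 0 -6; 0 0 1 6; 0 0 0 1]
T2·T1 = [12/13 0 -5/13 -6/13; 0 1 0 -6; 5/13 0 12/13 82/13; 0 0 0 1]
T3·…·T1 = [-96/221 15/17 40/221 -66/13; -180/221 -8/17 75/221 42/13; 5/13 0 12/13 82/13; 0 0 0 1]
T4·…·T1 = [96/221 -15/17 -40/221 66/13; -180/221 -8/17 75/221 42/13; 5/13 0 12/13 82/13; 0 0 0 1]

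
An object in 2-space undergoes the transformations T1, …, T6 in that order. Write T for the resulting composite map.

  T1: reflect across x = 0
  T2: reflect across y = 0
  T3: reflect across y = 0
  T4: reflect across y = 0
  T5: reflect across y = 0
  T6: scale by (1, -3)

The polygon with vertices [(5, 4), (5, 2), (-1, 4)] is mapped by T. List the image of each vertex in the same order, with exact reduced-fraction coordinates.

image vertices: (-5, -12), (-5, -6), (1, -12)

T1 reflect across x = 0: (5, 4) → (-5, 4); (5, 2) → (-5, 2); (-1, 4) → (1, 4)
T2 reflect across y = 0: (-5, 4) → (-5, -4); (-5, 2) → (-5, -2); (1, 4) → (1, -4)
T3 reflect across y = 0: (-5, -4) → (-5, 4); (-5, -2) → (-5, 2); (1, -4) → (1, 4)
T4 reflect across y = 0: (-5, 4) → (-5, -4); (-5, 2) → (-5, -2); (1, 4) → (1, -4)
T5 reflect across y = 0: (-5, -4) → (-5, 4); (-5, -2) → (-5, 2); (1, -4) → (1, 4)
T6 scale by (1, -3): (-5, 4) → (-5, -12); (-5, 2) → (-5, -6); (1, 4) → (1, -12)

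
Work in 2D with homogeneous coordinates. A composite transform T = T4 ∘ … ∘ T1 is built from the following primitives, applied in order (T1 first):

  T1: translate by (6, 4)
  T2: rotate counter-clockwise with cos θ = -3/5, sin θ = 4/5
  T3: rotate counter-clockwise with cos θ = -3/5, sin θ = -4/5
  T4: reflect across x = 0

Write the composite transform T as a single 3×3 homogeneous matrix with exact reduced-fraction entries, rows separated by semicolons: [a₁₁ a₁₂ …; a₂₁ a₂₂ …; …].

T = [-1 0 -6; 0 1 4; 0 0 1]

T1 = [1 0 6; 0 1 4; 0 0 1]
T2·T1 = [-3/5 -4/5 -34/5; 4/5 -3/5 12/5; 0 0 1]
T3·…·T1 = [1 0 6; 0 1 4; 0 0 1]
T4·…·T1 = [-1 0 -6; 0 1 4; 0 0 1]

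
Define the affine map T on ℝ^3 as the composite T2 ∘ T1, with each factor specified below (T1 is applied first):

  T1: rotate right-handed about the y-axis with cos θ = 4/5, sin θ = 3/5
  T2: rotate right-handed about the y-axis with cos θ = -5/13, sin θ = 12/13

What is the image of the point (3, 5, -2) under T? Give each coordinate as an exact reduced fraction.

T1 rotate right-handed about the y-axis with cos θ = 4/5, sin θ = 3/5: (3, 5, -2) → (6/5, 5, -17/5)
T2 rotate right-handed about the y-axis with cos θ = -5/13, sin θ = 12/13: (6/5, 5, -17/5) → (-18/5, 5, 1/5)

T(p) = (-18/5, 5, 1/5)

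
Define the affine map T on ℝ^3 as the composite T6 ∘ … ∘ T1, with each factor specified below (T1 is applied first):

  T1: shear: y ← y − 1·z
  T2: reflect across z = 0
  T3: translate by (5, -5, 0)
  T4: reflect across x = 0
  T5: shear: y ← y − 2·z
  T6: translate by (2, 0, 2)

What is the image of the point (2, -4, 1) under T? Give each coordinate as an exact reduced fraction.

T(p) = (-5, -8, 1)

T1 shear: y ← y − 1·z: (2, -4, 1) → (2, -5, 1)
T2 reflect across z = 0: (2, -5, 1) → (2, -5, -1)
T3 translate by (5, -5, 0): (2, -5, -1) → (7, -10, -1)
T4 reflect across x = 0: (7, -10, -1) → (-7, -10, -1)
T5 shear: y ← y − 2·z: (-7, -10, -1) → (-7, -8, -1)
T6 translate by (2, 0, 2): (-7, -8, -1) → (-5, -8, 1)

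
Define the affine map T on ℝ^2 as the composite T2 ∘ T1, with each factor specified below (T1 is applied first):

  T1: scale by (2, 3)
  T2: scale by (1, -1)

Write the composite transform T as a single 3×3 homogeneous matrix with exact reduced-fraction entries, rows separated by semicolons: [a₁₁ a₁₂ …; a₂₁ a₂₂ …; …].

T1 = [2 0 0; 0 3 0; 0 0 1]
T2·T1 = [2 0 0; 0 -3 0; 0 0 1]

T = [2 0 0; 0 -3 0; 0 0 1]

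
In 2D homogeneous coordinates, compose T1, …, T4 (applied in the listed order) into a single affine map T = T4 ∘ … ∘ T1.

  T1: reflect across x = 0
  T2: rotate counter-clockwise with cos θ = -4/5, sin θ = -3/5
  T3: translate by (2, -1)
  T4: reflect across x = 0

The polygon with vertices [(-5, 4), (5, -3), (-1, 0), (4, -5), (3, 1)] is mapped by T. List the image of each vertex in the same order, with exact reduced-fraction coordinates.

image vertices: (-2/5, -36/5), (-21/5, 22/5), (-6/5, -8/5), (-11/5, 27/5), (-5, 0)

T1 reflect across x = 0: (-5, 4) → (5, 4); (5, -3) → (-5, -3); (-1, 0) → (1, 0); (4, -5) → (-4, -5); (3, 1) → (-3, 1)
T2 rotate counter-clockwise with cos θ = -4/5, sin θ = -3/5: (5, 4) → (-8/5, -31/5); (-5, -3) → (11/5, 27/5); (1, 0) → (-4/5, -3/5); (-4, -5) → (1/5, 32/5); (-3, 1) → (3, 1)
T3 translate by (2, -1): (-8/5, -31/5) → (2/5, -36/5); (11/5, 27/5) → (21/5, 22/5); (-4/5, -3/5) → (6/5, -8/5); (1/5, 32/5) → (11/5, 27/5); (3, 1) → (5, 0)
T4 reflect across x = 0: (2/5, -36/5) → (-2/5, -36/5); (21/5, 22/5) → (-21/5, 22/5); (6/5, -8/5) → (-6/5, -8/5); (11/5, 27/5) → (-11/5, 27/5); (5, 0) → (-5, 0)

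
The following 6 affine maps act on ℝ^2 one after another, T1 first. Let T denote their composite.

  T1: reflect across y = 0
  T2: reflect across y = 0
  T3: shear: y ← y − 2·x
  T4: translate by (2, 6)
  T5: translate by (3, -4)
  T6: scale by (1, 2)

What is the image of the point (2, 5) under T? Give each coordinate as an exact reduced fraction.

T1 reflect across y = 0: (2, 5) → (2, -5)
T2 reflect across y = 0: (2, -5) → (2, 5)
T3 shear: y ← y − 2·x: (2, 5) → (2, 1)
T4 translate by (2, 6): (2, 1) → (4, 7)
T5 translate by (3, -4): (4, 7) → (7, 3)
T6 scale by (1, 2): (7, 3) → (7, 6)

T(p) = (7, 6)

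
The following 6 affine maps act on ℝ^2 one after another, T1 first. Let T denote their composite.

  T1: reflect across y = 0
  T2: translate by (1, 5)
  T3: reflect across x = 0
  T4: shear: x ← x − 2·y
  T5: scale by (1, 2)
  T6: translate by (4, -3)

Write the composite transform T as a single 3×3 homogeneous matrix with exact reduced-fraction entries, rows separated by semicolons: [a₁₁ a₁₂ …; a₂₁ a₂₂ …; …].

T1 = [1 0 0; 0 -1 0; 0 0 1]
T2·T1 = [1 0 1; 0 -1 5; 0 0 1]
T3·…·T1 = [-1 0 -1; 0 -1 5; 0 0 1]
T4·…·T1 = [-1 2 -11; 0 -1 5; 0 0 1]
T5·…·T1 = [-1 2 -11; 0 -2 10; 0 0 1]
T6·…·T1 = [-1 2 -7; 0 -2 7; 0 0 1]

T = [-1 2 -7; 0 -2 7; 0 0 1]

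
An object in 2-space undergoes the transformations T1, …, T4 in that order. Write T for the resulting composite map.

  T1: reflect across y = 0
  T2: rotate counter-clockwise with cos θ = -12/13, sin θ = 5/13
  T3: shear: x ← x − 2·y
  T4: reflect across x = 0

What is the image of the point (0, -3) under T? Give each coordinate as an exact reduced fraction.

T1 reflect across y = 0: (0, -3) → (0, 3)
T2 rotate counter-clockwise with cos θ = -12/13, sin θ = 5/13: (0, 3) → (-15/13, -36/13)
T3 shear: x ← x − 2·y: (-15/13, -36/13) → (57/13, -36/13)
T4 reflect across x = 0: (57/13, -36/13) → (-57/13, -36/13)

T(p) = (-57/13, -36/13)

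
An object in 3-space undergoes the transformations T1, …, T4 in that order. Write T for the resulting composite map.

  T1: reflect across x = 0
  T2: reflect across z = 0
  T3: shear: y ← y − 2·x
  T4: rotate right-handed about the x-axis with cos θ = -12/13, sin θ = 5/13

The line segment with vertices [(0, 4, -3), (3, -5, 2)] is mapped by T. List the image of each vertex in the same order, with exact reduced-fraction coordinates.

image vertices: (0, -63/13, -16/13), (-3, -2/13, 29/13)

T1 reflect across x = 0: (0, 4, -3) → (0, 4, -3); (3, -5, 2) → (-3, -5, 2)
T2 reflect across z = 0: (0, 4, -3) → (0, 4, 3); (-3, -5, 2) → (-3, -5, -2)
T3 shear: y ← y − 2·x: (0, 4, 3) → (0, 4, 3); (-3, -5, -2) → (-3, 1, -2)
T4 rotate right-handed about the x-axis with cos θ = -12/13, sin θ = 5/13: (0, 4, 3) → (0, -63/13, -16/13); (-3, 1, -2) → (-3, -2/13, 29/13)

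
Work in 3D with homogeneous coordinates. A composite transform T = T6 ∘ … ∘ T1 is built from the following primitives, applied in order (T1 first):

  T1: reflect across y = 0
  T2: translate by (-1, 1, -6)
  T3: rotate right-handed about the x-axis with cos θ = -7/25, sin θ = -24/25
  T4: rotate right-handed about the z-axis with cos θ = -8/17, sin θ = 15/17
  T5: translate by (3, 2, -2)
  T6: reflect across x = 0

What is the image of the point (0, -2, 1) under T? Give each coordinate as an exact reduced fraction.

T1 reflect across y = 0: (0, -2, 1) → (0, 2, 1)
T2 translate by (-1, 1, -6): (0, 2, 1) → (-1, 3, -5)
T3 rotate right-handed about the x-axis with cos θ = -7/25, sin θ = -24/25: (-1, 3, -5) → (-1, -141/25, -37/25)
T4 rotate right-handed about the z-axis with cos θ = -8/17, sin θ = 15/17: (-1, -141/25, -37/25) → (463/85, 753/425, -37/25)
T5 translate by (3, 2, -2): (463/85, 753/425, -37/25) → (718/85, 1603/425, -87/25)
T6 reflect across x = 0: (718/85, 1603/425, -87/25) → (-718/85, 1603/425, -87/25)

T(p) = (-718/85, 1603/425, -87/25)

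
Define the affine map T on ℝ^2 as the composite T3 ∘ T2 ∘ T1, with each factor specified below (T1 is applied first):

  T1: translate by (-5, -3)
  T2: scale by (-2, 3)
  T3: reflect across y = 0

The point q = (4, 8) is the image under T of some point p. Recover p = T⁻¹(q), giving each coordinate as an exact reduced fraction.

p = (3, 1/3)

T1 = [1 0 -5; 0 1 -3; 0 0 1]
T2·T1 = [-2 0 10; 0 3 -9; 0 0 1]
T3·…·T1 = [-2 0 10; 0 -3 9; 0 0 1]
det M = 6; M⁻¹ = [-1/2 0 5; 0 -1/3 3; 0 0 1]
M⁻¹ · (4, 8)ᵀ = (3, 1/3)ᵀ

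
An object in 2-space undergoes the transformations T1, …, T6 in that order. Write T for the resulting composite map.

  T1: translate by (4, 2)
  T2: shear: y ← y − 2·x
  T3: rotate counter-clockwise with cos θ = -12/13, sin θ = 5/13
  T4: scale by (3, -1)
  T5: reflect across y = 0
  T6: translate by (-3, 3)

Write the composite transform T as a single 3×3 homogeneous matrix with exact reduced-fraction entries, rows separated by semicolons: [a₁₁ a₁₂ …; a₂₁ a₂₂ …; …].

T1 = [1 0 4; 0 1 2; 0 0 1]
T2·T1 = [1 0 4; -2 1 -6; 0 0 1]
T3·…·T1 = [-2/13 -5/13 -18/13; 29/13 -12/13 92/13; 0 0 1]
T4·…·T1 = [-6/13 -15/13 -54/13; -29/13 12/13 -92/13; 0 0 1]
T5·…·T1 = [-6/13 -15/13 -54/13; 29/13 -12/13 92/13; 0 0 1]
T6·…·T1 = [-6/13 -15/13 -93/13; 29/13 -12/13 131/13; 0 0 1]

T = [-6/13 -15/13 -93/13; 29/13 -12/13 131/13; 0 0 1]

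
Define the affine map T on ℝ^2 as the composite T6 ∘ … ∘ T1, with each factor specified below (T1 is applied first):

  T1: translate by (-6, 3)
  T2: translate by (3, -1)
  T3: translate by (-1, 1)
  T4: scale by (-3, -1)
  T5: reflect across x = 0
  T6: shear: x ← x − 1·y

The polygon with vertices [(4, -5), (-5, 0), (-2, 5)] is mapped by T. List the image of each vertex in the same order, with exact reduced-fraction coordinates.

image vertices: (-2, 2), (-24, -3), (-10, -8)

T1 translate by (-6, 3): (4, -5) → (-2, -2); (-5, 0) → (-11, 3); (-2, 5) → (-8, 8)
T2 translate by (3, -1): (-2, -2) → (1, -3); (-11, 3) → (-8, 2); (-8, 8) → (-5, 7)
T3 translate by (-1, 1): (1, -3) → (0, -2); (-8, 2) → (-9, 3); (-5, 7) → (-6, 8)
T4 scale by (-3, -1): (0, -2) → (0, 2); (-9, 3) → (27, -3); (-6, 8) → (18, -8)
T5 reflect across x = 0: (0, 2) → (0, 2); (27, -3) → (-27, -3); (18, -8) → (-18, -8)
T6 shear: x ← x − 1·y: (0, 2) → (-2, 2); (-27, -3) → (-24, -3); (-18, -8) → (-10, -8)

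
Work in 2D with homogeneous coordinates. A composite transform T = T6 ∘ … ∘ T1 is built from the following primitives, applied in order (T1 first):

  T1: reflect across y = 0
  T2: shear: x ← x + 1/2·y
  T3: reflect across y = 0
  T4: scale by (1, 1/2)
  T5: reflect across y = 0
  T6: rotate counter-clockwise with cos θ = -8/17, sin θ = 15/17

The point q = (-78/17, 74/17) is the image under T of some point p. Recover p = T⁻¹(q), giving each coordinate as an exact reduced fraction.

p = (4, -4)

T1 = [1 0 0; 0 -1 0; 0 0 1]
T2·T1 = [1 -1/2 0; 0 -1 0; 0 0 1]
T3·…·T1 = [1 -1/2 0; 0 1 0; 0 0 1]
T4·…·T1 = [1 -1/2 0; 0 1/2 0; 0 0 1]
T5·…·T1 = [1 -1/2 0; 0 -1/2 0; 0 0 1]
T6·…·T1 = [-8/17 23/34 0; 15/17 -7/34 0; 0 0 1]
det M = -1/2; M⁻¹ = [7/17 23/17 0; 30/17 16/17 0; 0 0 1]
M⁻¹ · (-78/17, 74/17)ᵀ = (4, -4)ᵀ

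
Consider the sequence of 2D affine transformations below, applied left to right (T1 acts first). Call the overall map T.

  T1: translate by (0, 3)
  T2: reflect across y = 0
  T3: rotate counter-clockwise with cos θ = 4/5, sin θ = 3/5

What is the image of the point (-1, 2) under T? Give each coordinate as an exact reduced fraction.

T1 translate by (0, 3): (-1, 2) → (-1, 5)
T2 reflect across y = 0: (-1, 5) → (-1, -5)
T3 rotate counter-clockwise with cos θ = 4/5, sin θ = 3/5: (-1, -5) → (11/5, -23/5)

T(p) = (11/5, -23/5)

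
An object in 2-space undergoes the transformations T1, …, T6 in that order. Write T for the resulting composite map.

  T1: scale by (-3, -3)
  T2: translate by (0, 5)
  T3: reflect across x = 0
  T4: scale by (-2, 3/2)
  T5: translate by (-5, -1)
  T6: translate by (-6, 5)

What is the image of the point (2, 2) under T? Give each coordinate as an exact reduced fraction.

T1 scale by (-3, -3): (2, 2) → (-6, -6)
T2 translate by (0, 5): (-6, -6) → (-6, -1)
T3 reflect across x = 0: (-6, -1) → (6, -1)
T4 scale by (-2, 3/2): (6, -1) → (-12, -3/2)
T5 translate by (-5, -1): (-12, -3/2) → (-17, -5/2)
T6 translate by (-6, 5): (-17, -5/2) → (-23, 5/2)

T(p) = (-23, 5/2)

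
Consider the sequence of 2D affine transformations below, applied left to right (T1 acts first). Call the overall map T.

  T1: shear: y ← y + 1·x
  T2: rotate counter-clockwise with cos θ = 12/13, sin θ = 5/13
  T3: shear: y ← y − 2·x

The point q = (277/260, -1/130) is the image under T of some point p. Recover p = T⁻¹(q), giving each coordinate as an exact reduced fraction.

p = (9/5, -1/4)

T1 = [1 0 0; 1 1 0; 0 0 1]
T2·T1 = [7/13 -5/13 0; 17/13 12/13 0; 0 0 1]
T3·…·T1 = [7/13 -5/13 0; 3/13 22/13 0; 0 0 1]
det M = 1; M⁻¹ = [22/13 5/13 0; -3/13 7/13 0; 0 0 1]
M⁻¹ · (277/260, -1/130)ᵀ = (9/5, -1/4)ᵀ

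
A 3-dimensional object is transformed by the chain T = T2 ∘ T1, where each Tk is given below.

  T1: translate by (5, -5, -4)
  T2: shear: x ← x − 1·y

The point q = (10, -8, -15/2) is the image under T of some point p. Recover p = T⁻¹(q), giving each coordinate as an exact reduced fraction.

T1 = [1 0 0 5; 0 1 0 -5; 0 0 1 -4; 0 0 0 1]
T2·T1 = [1 -1 0 10; 0 1 0 -5; 0 0 1 -4; 0 0 0 1]
det M = 1; M⁻¹ = [1 1 0 -5; 0 1 0 5; 0 0 1 4; 0 0 0 1]
M⁻¹ · (10, -8, -15/2)ᵀ = (-3, -3, -7/2)ᵀ

p = (-3, -3, -7/2)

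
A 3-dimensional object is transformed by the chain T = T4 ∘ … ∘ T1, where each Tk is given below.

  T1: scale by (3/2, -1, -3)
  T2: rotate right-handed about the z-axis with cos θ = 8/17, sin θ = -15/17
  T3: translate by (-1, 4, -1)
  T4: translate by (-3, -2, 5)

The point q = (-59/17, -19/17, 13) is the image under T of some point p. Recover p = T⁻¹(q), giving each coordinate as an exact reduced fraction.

T1 = [3/2 0 0 0; 0 -1 0 0; 0 0 -3 0; 0 0 0 1]
T2·T1 = [12/17 -15/17 0 0; -45/34 -8/17 0 0; 0 0 -3 0; 0 0 0 1]
T3·…·T1 = [12/17 -15/17 0 -1; -45/34 -8/17 0 4; 0 0 -3 -1; 0 0 0 1]
T4·…·T1 = [12/17 -15/17 0 -4; -45/34 -8/17 0 2; 0 0 -3 4; 0 0 0 1]
det M = 9/2; M⁻¹ = [16/51 -10/17 0 124/51; -15/17 -8/17 0 -44/17; 0 0 -1/3 4/3; 0 0 0 1]
M⁻¹ · (-59/17, -19/17, 13)ᵀ = (2, 1, -3)ᵀ

p = (2, 1, -3)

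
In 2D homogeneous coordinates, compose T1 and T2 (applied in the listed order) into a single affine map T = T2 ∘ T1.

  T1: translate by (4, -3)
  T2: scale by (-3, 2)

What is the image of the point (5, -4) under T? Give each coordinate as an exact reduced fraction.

T1 translate by (4, -3): (5, -4) → (9, -7)
T2 scale by (-3, 2): (9, -7) → (-27, -14)

T(p) = (-27, -14)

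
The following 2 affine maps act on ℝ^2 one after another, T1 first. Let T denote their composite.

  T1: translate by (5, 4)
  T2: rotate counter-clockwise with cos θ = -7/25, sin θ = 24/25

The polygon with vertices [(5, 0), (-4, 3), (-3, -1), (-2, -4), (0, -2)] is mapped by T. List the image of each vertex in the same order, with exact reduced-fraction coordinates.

T1 translate by (5, 4): (5, 0) → (10, 4); (-4, 3) → (1, 7); (-3, -1) → (2, 3); (-2, -4) → (3, 0); (0, -2) → (5, 2)
T2 rotate counter-clockwise with cos θ = -7/25, sin θ = 24/25: (10, 4) → (-166/25, 212/25); (1, 7) → (-7, -1); (2, 3) → (-86/25, 27/25); (3, 0) → (-21/25, 72/25); (5, 2) → (-83/25, 106/25)

image vertices: (-166/25, 212/25), (-7, -1), (-86/25, 27/25), (-21/25, 72/25), (-83/25, 106/25)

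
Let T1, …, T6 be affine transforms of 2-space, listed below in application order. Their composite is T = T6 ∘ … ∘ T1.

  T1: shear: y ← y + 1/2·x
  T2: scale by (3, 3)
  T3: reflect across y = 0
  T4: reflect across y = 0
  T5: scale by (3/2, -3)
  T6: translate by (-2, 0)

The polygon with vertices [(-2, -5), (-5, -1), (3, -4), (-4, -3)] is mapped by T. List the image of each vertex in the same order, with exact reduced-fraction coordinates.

image vertices: (-11, 54), (-49/2, 63/2), (23/2, 45/2), (-20, 45)

T1 shear: y ← y + 1/2·x: (-2, -5) → (-2, -6); (-5, -1) → (-5, -7/2); (3, -4) → (3, -5/2); (-4, -3) → (-4, -5)
T2 scale by (3, 3): (-2, -6) → (-6, -18); (-5, -7/2) → (-15, -21/2); (3, -5/2) → (9, -15/2); (-4, -5) → (-12, -15)
T3 reflect across y = 0: (-6, -18) → (-6, 18); (-15, -21/2) → (-15, 21/2); (9, -15/2) → (9, 15/2); (-12, -15) → (-12, 15)
T4 reflect across y = 0: (-6, 18) → (-6, -18); (-15, 21/2) → (-15, -21/2); (9, 15/2) → (9, -15/2); (-12, 15) → (-12, -15)
T5 scale by (3/2, -3): (-6, -18) → (-9, 54); (-15, -21/2) → (-45/2, 63/2); (9, -15/2) → (27/2, 45/2); (-12, -15) → (-18, 45)
T6 translate by (-2, 0): (-9, 54) → (-11, 54); (-45/2, 63/2) → (-49/2, 63/2); (27/2, 45/2) → (23/2, 45/2); (-18, 45) → (-20, 45)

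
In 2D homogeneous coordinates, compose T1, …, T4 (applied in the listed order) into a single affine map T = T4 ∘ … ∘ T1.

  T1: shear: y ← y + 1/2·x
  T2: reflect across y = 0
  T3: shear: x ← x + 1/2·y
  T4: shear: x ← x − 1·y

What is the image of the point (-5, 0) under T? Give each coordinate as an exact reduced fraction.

T(p) = (-25/4, 5/2)

T1 shear: y ← y + 1/2·x: (-5, 0) → (-5, -5/2)
T2 reflect across y = 0: (-5, -5/2) → (-5, 5/2)
T3 shear: x ← x + 1/2·y: (-5, 5/2) → (-15/4, 5/2)
T4 shear: x ← x − 1·y: (-15/4, 5/2) → (-25/4, 5/2)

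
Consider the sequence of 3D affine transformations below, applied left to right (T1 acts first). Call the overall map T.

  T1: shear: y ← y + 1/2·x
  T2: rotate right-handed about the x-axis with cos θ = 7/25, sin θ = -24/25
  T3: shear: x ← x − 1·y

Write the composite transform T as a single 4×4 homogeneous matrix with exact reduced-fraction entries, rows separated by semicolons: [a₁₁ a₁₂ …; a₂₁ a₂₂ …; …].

T = [43/50 -7/25 -24/25 0; 7/50 7/25 24/25 0; -12/25 -24/25 7/25 0; 0 0 0 1]

T1 = [1 0 0 0; 1/2 1 0 0; 0 0 1 0; 0 0 0 1]
T2·T1 = [1 0 0 0; 7/50 7/25 24/25 0; -12/25 -24/25 7/25 0; 0 0 0 1]
T3·…·T1 = [43/50 -7/25 -24/25 0; 7/50 7/25 24/25 0; -12/25 -24/25 7/25 0; 0 0 0 1]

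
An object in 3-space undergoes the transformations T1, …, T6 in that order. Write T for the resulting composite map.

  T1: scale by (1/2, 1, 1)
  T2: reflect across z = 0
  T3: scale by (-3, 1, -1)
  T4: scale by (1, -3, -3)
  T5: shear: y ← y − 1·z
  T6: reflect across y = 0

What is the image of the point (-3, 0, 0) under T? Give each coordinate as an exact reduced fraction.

T(p) = (9/2, 0, 0)

T1 scale by (1/2, 1, 1): (-3, 0, 0) → (-3/2, 0, 0)
T2 reflect across z = 0: (-3/2, 0, 0) → (-3/2, 0, 0)
T3 scale by (-3, 1, -1): (-3/2, 0, 0) → (9/2, 0, 0)
T4 scale by (1, -3, -3): (9/2, 0, 0) → (9/2, 0, 0)
T5 shear: y ← y − 1·z: (9/2, 0, 0) → (9/2, 0, 0)
T6 reflect across y = 0: (9/2, 0, 0) → (9/2, 0, 0)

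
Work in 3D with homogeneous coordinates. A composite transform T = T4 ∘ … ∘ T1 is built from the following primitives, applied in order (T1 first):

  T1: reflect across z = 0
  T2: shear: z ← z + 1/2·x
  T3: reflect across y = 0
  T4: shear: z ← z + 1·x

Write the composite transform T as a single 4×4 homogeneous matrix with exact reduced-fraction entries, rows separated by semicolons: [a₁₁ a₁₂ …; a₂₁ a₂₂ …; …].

T1 = [1 0 0 0; 0 1 0 0; 0 0 -1 0; 0 0 0 1]
T2·T1 = [1 0 0 0; 0 1 0 0; 1/2 0 -1 0; 0 0 0 1]
T3·…·T1 = [1 0 0 0; 0 -1 0 0; 1/2 0 -1 0; 0 0 0 1]
T4·…·T1 = [1 0 0 0; 0 -1 0 0; 3/2 0 -1 0; 0 0 0 1]

T = [1 0 0 0; 0 -1 0 0; 3/2 0 -1 0; 0 0 0 1]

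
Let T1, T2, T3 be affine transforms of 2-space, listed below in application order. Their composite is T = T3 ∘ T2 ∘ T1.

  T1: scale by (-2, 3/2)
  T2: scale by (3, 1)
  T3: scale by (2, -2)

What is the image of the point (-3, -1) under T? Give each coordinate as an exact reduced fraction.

T(p) = (36, 3)

T1 scale by (-2, 3/2): (-3, -1) → (6, -3/2)
T2 scale by (3, 1): (6, -3/2) → (18, -3/2)
T3 scale by (2, -2): (18, -3/2) → (36, 3)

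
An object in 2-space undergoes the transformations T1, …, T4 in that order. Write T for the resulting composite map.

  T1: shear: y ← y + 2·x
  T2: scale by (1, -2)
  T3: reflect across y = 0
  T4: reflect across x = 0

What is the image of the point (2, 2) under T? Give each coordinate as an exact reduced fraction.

T1 shear: y ← y + 2·x: (2, 2) → (2, 6)
T2 scale by (1, -2): (2, 6) → (2, -12)
T3 reflect across y = 0: (2, -12) → (2, 12)
T4 reflect across x = 0: (2, 12) → (-2, 12)

T(p) = (-2, 12)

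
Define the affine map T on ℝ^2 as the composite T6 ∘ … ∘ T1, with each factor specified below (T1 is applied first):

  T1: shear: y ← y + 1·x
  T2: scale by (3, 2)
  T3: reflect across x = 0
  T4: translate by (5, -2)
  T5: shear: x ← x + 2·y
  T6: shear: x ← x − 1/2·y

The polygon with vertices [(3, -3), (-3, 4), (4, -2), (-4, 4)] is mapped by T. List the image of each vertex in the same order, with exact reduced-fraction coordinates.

T1 shear: y ← y + 1·x: (3, -3) → (3, 0); (-3, 4) → (-3, 1); (4, -2) → (4, 2); (-4, 4) → (-4, 0)
T2 scale by (3, 2): (3, 0) → (9, 0); (-3, 1) → (-9, 2); (4, 2) → (12, 4); (-4, 0) → (-12, 0)
T3 reflect across x = 0: (9, 0) → (-9, 0); (-9, 2) → (9, 2); (12, 4) → (-12, 4); (-12, 0) → (12, 0)
T4 translate by (5, -2): (-9, 0) → (-4, -2); (9, 2) → (14, 0); (-12, 4) → (-7, 2); (12, 0) → (17, -2)
T5 shear: x ← x + 2·y: (-4, -2) → (-8, -2); (14, 0) → (14, 0); (-7, 2) → (-3, 2); (17, -2) → (13, -2)
T6 shear: x ← x − 1/2·y: (-8, -2) → (-7, -2); (14, 0) → (14, 0); (-3, 2) → (-4, 2); (13, -2) → (14, -2)

image vertices: (-7, -2), (14, 0), (-4, 2), (14, -2)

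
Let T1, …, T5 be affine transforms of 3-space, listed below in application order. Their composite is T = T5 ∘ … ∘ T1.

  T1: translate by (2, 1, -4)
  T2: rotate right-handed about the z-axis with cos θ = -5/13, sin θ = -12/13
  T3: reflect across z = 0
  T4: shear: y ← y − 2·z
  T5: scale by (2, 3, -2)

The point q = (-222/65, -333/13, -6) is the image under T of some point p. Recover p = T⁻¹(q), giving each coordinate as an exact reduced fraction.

T1 = [1 0 0 2; 0 1 0 1; 0 0 1 -4; 0 0 0 1]
T2·T1 = [-5/13 12/13 0 2/13; -12/13 -5/13 0 -29/13; 0 0 1 -4; 0 0 0 1]
T3·…·T1 = [-5/13 12/13 0 2/13; -12/13 -5/13 0 -29/13; 0 0 -1 4; 0 0 0 1]
T4·…·T1 = [-5/13 12/13 0 2/13; -12/13 -5/13 2 -133/13; 0 0 -1 4; 0 0 0 1]
T5·…·T1 = [-10/13 24/13 0 4/13; -36/13 -15/13 6 -399/13; 0 0 2 -8; 0 0 0 1]
det M = 12; M⁻¹ = [-5/26 -4/13 12/13 -2; 6/13 -5/39 5/13 -1; 0 0 1/2 4; 0 0 0 1]
M⁻¹ · (-222/65, -333/13, -6)ᵀ = (1, -8/5, 1)ᵀ

p = (1, -8/5, 1)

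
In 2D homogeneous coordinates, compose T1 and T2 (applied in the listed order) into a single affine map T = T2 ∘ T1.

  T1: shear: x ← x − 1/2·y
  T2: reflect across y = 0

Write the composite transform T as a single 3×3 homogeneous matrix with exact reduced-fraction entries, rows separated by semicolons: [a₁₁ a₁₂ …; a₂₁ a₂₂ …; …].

T = [1 -1/2 0; 0 -1 0; 0 0 1]

T1 = [1 -1/2 0; 0 1 0; 0 0 1]
T2·T1 = [1 -1/2 0; 0 -1 0; 0 0 1]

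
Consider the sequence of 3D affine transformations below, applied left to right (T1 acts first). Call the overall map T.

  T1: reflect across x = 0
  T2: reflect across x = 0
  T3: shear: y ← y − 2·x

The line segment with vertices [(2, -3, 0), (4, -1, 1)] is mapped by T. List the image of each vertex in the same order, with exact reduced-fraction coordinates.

T1 reflect across x = 0: (2, -3, 0) → (-2, -3, 0); (4, -1, 1) → (-4, -1, 1)
T2 reflect across x = 0: (-2, -3, 0) → (2, -3, 0); (-4, -1, 1) → (4, -1, 1)
T3 shear: y ← y − 2·x: (2, -3, 0) → (2, -7, 0); (4, -1, 1) → (4, -9, 1)

image vertices: (2, -7, 0), (4, -9, 1)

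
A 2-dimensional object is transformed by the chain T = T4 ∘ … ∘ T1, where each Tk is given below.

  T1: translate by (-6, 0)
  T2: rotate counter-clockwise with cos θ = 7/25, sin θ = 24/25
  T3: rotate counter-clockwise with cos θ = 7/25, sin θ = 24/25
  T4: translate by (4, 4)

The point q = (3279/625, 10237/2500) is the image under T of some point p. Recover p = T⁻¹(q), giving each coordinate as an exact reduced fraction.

T1 = [1 0 -6; 0 1 0; 0 0 1]
T2·T1 = [7/25 -24/25 -42/25; 24/25 7/25 -144/25; 0 0 1]
T3·…·T1 = [-527/625 -336/625 3162/625; 336/625 -527/625 -2016/625; 0 0 1]
T4·…·T1 = [-527/625 -336/625 5662/625; 336/625 -527/625 484/625; 0 0 1]
det M = 1; M⁻¹ = [-527/625 336/625 4514/625; -336/625 -527/625 3452/625; 0 0 1]
M⁻¹ · (3279/625, 10237/2500)ᵀ = (5, -3/4)ᵀ

p = (5, -3/4)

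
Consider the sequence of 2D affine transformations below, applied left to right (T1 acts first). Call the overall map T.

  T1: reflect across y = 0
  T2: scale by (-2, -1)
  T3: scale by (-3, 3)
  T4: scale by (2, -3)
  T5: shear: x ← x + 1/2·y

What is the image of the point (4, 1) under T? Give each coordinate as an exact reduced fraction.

T1 reflect across y = 0: (4, 1) → (4, -1)
T2 scale by (-2, -1): (4, -1) → (-8, 1)
T3 scale by (-3, 3): (-8, 1) → (24, 3)
T4 scale by (2, -3): (24, 3) → (48, -9)
T5 shear: x ← x + 1/2·y: (48, -9) → (87/2, -9)

T(p) = (87/2, -9)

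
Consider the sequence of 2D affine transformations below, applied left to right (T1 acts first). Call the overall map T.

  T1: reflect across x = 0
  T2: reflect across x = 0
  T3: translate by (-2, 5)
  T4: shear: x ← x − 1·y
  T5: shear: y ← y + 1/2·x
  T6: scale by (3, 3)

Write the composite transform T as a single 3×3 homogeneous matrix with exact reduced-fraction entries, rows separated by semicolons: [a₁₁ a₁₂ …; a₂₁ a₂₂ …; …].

T1 = [-1 0 0; 0 1 0; 0 0 1]
T2·T1 = [1 0 0; 0 1 0; 0 0 1]
T3·…·T1 = [1 0 -2; 0 1 5; 0 0 1]
T4·…·T1 = [1 -1 -7; 0 1 5; 0 0 1]
T5·…·T1 = [1 -1 -7; 1/2 1/2 3/2; 0 0 1]
T6·…·T1 = [3 -3 -21; 3/2 3/2 9/2; 0 0 1]

T = [3 -3 -21; 3/2 3/2 9/2; 0 0 1]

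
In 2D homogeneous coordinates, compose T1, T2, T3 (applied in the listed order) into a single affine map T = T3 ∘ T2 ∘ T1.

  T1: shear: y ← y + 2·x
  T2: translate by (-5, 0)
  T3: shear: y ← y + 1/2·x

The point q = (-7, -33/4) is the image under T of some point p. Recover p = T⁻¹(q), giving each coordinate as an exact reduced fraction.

p = (-2, -3/4)

T1 = [1 0 0; 2 1 0; 0 0 1]
T2·T1 = [1 0 -5; 2 1 0; 0 0 1]
T3·…·T1 = [1 0 -5; 5/2 1 -5/2; 0 0 1]
det M = 1; M⁻¹ = [1 0 5; -5/2 1 -10; 0 0 1]
M⁻¹ · (-7, -33/4)ᵀ = (-2, -3/4)ᵀ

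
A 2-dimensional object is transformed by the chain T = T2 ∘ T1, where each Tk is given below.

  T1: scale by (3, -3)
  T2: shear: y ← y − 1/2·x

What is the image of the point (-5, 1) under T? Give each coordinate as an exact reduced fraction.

T(p) = (-15, 9/2)

T1 scale by (3, -3): (-5, 1) → (-15, -3)
T2 shear: y ← y − 1/2·x: (-15, -3) → (-15, 9/2)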